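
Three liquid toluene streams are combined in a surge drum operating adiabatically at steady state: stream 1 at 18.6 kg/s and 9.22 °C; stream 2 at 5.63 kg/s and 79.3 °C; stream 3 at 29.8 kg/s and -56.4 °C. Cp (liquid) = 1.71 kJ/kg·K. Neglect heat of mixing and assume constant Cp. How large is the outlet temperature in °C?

T_out = -19.7 °C

No heat crosses the boundary, so H_out = H_in.
Σ ṁᵢCp,ᵢTᵢ = 18.6×1.71×9.22 + 5.63×1.71×79.3 + 29.8×1.71×-56.4 = -1817.3
Σ ṁᵢCp,ᵢ = 18.6×1.71 + 5.63×1.71 + 29.8×1.71 = 92.391
T_out = -1817.3 / 92.391 = -19.67 °C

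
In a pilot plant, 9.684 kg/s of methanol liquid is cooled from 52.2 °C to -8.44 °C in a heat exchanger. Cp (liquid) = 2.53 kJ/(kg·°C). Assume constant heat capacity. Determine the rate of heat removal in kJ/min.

Q = ṁ·Cp·ΔT = 9.684 × 2.53 × (-8.44 − 52.2) = -1485.7 kJ/s
Cooling duty = 89143 kJ/min

Q_c = 89100 kJ/min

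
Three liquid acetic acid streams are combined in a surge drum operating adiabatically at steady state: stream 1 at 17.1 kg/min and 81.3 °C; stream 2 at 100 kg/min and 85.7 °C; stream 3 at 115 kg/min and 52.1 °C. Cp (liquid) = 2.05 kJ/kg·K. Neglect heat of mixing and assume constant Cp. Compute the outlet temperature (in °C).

Energy balance with Q = 0: Σ ṁᵢCp,ᵢ(T_out − Tᵢ) = 0
T_out = Σ ṁᵢCp,ᵢTᵢ / Σ ṁᵢCp,ᵢ
      = 32701 / 475.8 = 68.728 °C

T_out = 68.7 °C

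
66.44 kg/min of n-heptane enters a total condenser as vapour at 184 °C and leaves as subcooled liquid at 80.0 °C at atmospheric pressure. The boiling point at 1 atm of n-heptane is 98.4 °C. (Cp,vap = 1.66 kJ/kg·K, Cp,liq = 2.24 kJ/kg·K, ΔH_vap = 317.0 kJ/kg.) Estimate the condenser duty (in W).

Q_c = 554000 W

vapour 184→98.4 °C: -142.1 kJ/kg
condensation at 98.4 °C: -317 kJ/kg
liquid 98.4→80.0 °C: -41.216 kJ/kg
Δh = -142.1 + -317 + -41.216 = -500.31 kJ/kg
Q = ṁ·Δh = 66.44 kg/min × -500.31 kJ/kg = -33241 kJ/min
|Q| = 554.01 kW = 554010 W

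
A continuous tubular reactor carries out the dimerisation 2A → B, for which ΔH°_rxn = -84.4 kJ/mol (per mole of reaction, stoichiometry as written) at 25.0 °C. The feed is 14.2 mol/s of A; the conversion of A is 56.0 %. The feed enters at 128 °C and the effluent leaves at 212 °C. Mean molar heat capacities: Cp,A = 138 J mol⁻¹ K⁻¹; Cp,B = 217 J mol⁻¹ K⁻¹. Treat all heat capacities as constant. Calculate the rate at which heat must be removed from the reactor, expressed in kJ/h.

Q_out = 773000 kJ/h

Extent of reaction ξ = 0.560 × 14.2 / 2 = 3.976 mol/s
Reaction term: ξ·ΔH°_rxn = 3.976 × -84.4 = -335.57 kJ/s
Sensible, feed 128→25 °C: -201.84 kJ/s
Outlet flows (mol/s): A 6.248, B 3.976
Sensible, products 25→212 °C: 322.58 kJ/s
Q = ΔH = -214.84 kJ/s = -214.84 kW
Heat removed = 773410 kJ/h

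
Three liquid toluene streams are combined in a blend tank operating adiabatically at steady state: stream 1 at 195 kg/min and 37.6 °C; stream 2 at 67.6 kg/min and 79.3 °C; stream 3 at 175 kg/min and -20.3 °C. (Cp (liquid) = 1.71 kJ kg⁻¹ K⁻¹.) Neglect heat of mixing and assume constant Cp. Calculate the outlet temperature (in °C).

T_out = 20.9 °C

Energy balance with Q = 0: Σ ṁᵢCp,ᵢ(T_out − Tᵢ) = 0
T_out = Σ ṁᵢCp,ᵢTᵢ / Σ ṁᵢCp,ᵢ
      = 15630 / 748.3 = 20.887 °C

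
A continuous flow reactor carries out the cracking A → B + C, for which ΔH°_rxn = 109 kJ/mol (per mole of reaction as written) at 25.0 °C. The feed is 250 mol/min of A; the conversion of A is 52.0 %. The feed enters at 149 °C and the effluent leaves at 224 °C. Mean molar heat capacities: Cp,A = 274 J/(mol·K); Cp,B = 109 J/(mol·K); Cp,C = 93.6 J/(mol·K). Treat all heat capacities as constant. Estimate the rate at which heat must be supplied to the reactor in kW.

Extent of reaction ξ = 0.520 × 250 = 130 mol/min
Reaction term: ξ·ΔH°_rxn = 130 × 109 = 14170 kJ/min
Sensible, feed 149→25 °C: -8494 kJ/min
Outlet flows (mol/min): A 120, B 130, C 130
Sensible, products 25→224 °C: 11784 kJ/min
Q = ΔH = 17460 kJ/min = 291.01 kW
Heat supplied = 291.01 kW

Q_in = 291 kW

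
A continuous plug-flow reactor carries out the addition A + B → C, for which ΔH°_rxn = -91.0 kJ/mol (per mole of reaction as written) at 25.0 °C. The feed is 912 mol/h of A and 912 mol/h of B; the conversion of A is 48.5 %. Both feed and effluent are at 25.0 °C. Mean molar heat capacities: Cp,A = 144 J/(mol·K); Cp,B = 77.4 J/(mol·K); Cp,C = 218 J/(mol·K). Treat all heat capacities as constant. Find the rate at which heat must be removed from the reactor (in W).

Q_out = 11200 W

Extent of reaction ξ = 0.485 × 912 = 442.32 mol/h
Reaction term: ξ·ΔH°_rxn = 442.32 × -91.0 = -40251 kJ/h
Q = ΔH = -40251 kJ/h = -11.181 kW
Heat removed = 11181 W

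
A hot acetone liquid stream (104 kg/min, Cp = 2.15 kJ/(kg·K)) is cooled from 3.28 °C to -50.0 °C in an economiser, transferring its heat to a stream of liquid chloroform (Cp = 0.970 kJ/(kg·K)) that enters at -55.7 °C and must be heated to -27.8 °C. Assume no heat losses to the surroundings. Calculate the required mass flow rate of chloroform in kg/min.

Heat released by hot stream: Q = 104 × 2.15 × (3.28 − -50.0) = 11913 kJ/min
Energy balance on cold side (adiabatic exchanger): Q = ṁ_c·Cp_c·(T_c,out − T_c,in)
ṁ_c = 11913 / [0.970 × (-27.8 − -55.7)] = 440.21 kg/min

ṁ_c = 440 kg/min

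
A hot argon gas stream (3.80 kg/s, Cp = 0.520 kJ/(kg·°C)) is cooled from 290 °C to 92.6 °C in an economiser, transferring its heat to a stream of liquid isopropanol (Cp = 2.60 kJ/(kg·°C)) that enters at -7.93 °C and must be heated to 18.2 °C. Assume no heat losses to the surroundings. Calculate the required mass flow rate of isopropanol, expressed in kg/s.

ṁ_c = 5.74 kg/s

Heat released by hot stream: Q = 3.80 × 0.520 × (290 − 92.6) = 390.06 kJ/s
Energy balance on cold side (adiabatic exchanger): Q = ṁ_c·Cp_c·(T_c,out − T_c,in)
ṁ_c = 390.06 / [2.60 × (18.2 − -7.93)] = 5.7414 kg/s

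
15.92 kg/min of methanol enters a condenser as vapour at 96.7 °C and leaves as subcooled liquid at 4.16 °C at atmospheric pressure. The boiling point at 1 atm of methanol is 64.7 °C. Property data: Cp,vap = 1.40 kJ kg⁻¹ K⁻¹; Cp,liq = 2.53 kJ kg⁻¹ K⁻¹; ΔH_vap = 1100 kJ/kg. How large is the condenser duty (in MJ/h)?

vapour 96.7→64.7 °C: -44.8 kJ/kg
condensation at 64.7 °C: -1100 kJ/kg
liquid 64.7→4.16 °C: -153.17 kJ/kg
Δh = -44.8 + -1100 + -153.17 = -1298 kJ/kg
Q = ṁ·Δh = 15.92 kg/min × -1298 kJ/kg = -20664 kJ/min
|Q| = 344.39 kW = 1239.8 MJ/h

Q_c = 1240 MJ/h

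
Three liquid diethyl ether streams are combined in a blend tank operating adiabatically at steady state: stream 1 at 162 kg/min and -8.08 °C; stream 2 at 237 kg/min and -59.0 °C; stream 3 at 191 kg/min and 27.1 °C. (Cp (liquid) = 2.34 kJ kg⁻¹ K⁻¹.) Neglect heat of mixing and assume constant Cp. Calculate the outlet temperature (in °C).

Adiabatic, steady state ⇒ Σ ṁᵢCp,ᵢ(T_out − Tᵢ) = 0
Σ ṁᵢCp,ᵢTᵢ = 162×2.34×-8.08 + 237×2.34×-59.0 + 191×2.34×27.1 = -23671
Σ ṁᵢCp,ᵢ = 162×2.34 + 237×2.34 + 191×2.34 = 1380.6
T_out = -23671 / 1380.6 = -17.146 °C

T_out = -17.1 °C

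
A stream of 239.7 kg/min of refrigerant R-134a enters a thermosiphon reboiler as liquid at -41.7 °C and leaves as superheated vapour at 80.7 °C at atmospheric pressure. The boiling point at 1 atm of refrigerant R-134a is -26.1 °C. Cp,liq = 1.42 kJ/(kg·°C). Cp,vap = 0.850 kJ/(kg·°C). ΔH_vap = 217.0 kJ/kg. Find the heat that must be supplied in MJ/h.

Q = 4750 MJ/h

liquid -41.7→-26.1 °C: 22.152 kJ/kg
vaporisation at -26.1 °C: 217 kJ/kg
vapour -26.1→80.7 °C: 90.78 kJ/kg
Δh = 22.152 + 217 + 90.78 = 329.93 kJ/kg
Q = ṁ·Δh = 239.7 kg/min × 329.93 kJ/kg = 79085 kJ/min
|Q| = 1318.1 kW = 4745.1 MJ/h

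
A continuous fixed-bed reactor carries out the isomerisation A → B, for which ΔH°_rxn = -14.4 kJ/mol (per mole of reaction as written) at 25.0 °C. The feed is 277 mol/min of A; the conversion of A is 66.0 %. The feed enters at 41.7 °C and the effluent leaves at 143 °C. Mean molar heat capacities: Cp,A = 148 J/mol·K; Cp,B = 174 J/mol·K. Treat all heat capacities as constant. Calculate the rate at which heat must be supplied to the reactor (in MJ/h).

Extent of reaction ξ = 0.660 × 277 = 182.82 mol/min
Reaction term: ξ·ΔH°_rxn = 182.82 × -14.4 = -2632.6 kJ/min
Sensible, feed 41.7→25 °C: -684.63 kJ/min
Outlet flows (mol/min): A 94.18, B 182.82
Sensible, products 25→143 °C: 5398.4 kJ/min
Q = ΔH = 2081.2 kJ/min = 34.686 kW
Heat supplied = 124.87 MJ/h

Q_in = 125 MJ/h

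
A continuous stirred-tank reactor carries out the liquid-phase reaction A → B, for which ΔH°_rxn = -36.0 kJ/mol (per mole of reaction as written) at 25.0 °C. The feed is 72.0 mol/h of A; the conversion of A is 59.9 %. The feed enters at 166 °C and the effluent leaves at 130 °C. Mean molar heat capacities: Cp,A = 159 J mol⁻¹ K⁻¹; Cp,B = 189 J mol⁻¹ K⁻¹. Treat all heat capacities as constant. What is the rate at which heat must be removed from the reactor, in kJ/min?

Q_out = 30.5 kJ/min

Extent of reaction ξ = 0.599 × 72.0 = 43.128 mol/h
Reaction term: ξ·ΔH°_rxn = 43.128 × -36.0 = -1552.6 kJ/h
Sensible, feed 166→25 °C: -1614.2 kJ/h
Outlet flows (mol/h): A 28.872, B 43.128
Sensible, products 25→130 °C: 1337.9 kJ/h
Q = ΔH = -1828.9 kJ/h = -0.50802 kW
Heat removed = 30.481 kJ/min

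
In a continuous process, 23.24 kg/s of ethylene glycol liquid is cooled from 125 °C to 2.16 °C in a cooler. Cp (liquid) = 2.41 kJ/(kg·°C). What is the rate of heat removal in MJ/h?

Q_c = 24800 MJ/h

Q = ṁ·Cp·ΔT = 23.24 × 2.41 × (2.16 − 125) = -6880.1 kJ/s
Cooling duty = 24768 MJ/h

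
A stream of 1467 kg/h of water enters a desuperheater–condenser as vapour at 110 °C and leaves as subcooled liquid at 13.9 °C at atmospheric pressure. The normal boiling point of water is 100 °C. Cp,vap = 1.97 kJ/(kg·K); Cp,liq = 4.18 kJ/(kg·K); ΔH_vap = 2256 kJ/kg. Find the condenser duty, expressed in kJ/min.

Q_c = 64400 kJ/min

vapour 110→100 °C: -19.7 kJ/kg
condensation at 100 °C: -2256 kJ/kg
liquid 100→13.9 °C: -359.9 kJ/kg
Δh = -19.7 + -2256 + -359.9 = -2635.6 kJ/kg
Q = ṁ·Δh = 1467 kg/h × -2635.6 kJ/kg = -3.8664e+06 kJ/h
|Q| = 1074 kW = 64440 kJ/min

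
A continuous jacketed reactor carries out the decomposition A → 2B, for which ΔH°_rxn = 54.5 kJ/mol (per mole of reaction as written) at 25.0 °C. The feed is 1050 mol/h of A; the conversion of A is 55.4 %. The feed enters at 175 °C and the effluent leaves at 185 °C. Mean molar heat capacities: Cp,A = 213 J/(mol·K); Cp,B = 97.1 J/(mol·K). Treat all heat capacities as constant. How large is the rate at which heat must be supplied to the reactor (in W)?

Q_in = 8940 W

Extent of reaction ξ = 0.554 × 1050 = 581.7 mol/h
Reaction term: ξ·ΔH°_rxn = 581.7 × 54.5 = 31703 kJ/h
Sensible, feed 175→25 °C: -33548 kJ/h
Outlet flows (mol/h): A 468.3, B 1163.4
Sensible, products 25→185 °C: 34034 kJ/h
Q = ΔH = 32189 kJ/h = 8.9415 kW
Heat supplied = 8941.5 W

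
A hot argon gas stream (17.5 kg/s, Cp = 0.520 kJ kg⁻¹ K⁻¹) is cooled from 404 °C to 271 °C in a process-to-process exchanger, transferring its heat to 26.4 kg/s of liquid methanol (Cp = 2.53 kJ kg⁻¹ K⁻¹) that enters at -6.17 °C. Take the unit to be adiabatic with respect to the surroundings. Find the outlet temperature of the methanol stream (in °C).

T_c,out = 12.0 °C

Heat released by hot stream: Q = 17.5 × 0.520 × (404 − 271) = 1210.3 kJ/s
Energy balance on cold side (adiabatic exchanger): Q = ṁ_c·Cp_c·(T_c,out − T_c,in)
T_c,out = -6.17 + 1210.3/(26.4 × 2.53) = 11.95 °C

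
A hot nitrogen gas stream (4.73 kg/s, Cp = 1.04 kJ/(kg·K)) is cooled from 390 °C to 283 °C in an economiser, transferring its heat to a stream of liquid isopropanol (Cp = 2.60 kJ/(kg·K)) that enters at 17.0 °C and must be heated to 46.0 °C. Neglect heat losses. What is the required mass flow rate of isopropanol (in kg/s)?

ṁ_c = 6.98 kg/s

Heat released by hot stream: Q = 4.73 × 1.04 × (390 − 283) = 526.35 kJ/s
Energy balance on cold side (adiabatic exchanger): Q = ṁ_c·Cp_c·(T_c,out − T_c,in)
ṁ_c = 526.35 / [2.60 × (46.0 − 17.0)] = 6.9808 kg/s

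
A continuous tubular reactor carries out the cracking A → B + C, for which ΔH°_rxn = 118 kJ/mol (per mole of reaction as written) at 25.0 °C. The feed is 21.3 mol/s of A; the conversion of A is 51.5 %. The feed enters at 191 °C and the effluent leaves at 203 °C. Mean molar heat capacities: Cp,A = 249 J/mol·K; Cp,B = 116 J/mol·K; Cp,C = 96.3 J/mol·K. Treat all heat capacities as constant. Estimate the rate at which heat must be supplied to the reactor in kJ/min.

Extent of reaction ξ = 0.515 × 21.3 = 10.97 mol/s
Reaction term: ξ·ΔH°_rxn = 10.97 × 118 = 1294.4 kJ/s
Sensible, feed 191→25 °C: -880.41 kJ/s
Outlet flows (mol/s): A 10.331, B 10.97, C 10.97
Sensible, products 25→203 °C: 872.4 kJ/s
Q = ΔH = 1286.4 kJ/s = 1286.4 kW
Heat supplied = 77183 kJ/min

Q_in = 77200 kJ/min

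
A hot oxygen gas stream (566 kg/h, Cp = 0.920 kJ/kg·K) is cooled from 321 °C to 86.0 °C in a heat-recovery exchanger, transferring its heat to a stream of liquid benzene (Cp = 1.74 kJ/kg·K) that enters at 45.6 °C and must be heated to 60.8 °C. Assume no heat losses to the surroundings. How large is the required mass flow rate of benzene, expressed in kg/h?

ṁ_c = 4630 kg/h

Heat released by hot stream: Q = 566 × 0.920 × (321 − 86.0) = 122370 kJ/h
Energy balance on cold side (adiabatic exchanger): Q = ṁ_c·Cp_c·(T_c,out − T_c,in)
ṁ_c = 122370 / [1.74 × (60.8 − 45.6)] = 4626.8 kg/h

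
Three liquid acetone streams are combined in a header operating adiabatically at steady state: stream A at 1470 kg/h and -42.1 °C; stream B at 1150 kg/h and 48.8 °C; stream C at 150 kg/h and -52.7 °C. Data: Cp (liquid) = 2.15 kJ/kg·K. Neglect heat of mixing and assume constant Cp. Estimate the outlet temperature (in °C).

T_out = -4.94 °C

Adiabatic, steady state ⇒ Σ ṁᵢCp,ᵢ(T_out − Tᵢ) = 0
Σ ṁᵢCp,ᵢTᵢ = 1470×2.15×-42.1 + 1150×2.15×48.8 + 150×2.15×-52.7 = -29395
Σ ṁᵢCp,ᵢ = 1470×2.15 + 1150×2.15 + 150×2.15 = 5955.5
T_out = -29395 / 5955.5 = -4.9357 °C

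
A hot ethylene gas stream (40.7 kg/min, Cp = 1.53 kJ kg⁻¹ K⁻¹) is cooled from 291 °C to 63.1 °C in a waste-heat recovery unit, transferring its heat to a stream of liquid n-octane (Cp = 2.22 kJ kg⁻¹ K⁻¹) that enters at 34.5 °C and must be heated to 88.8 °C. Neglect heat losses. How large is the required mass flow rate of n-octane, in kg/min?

ṁ_c = 118 kg/min

Heat released by hot stream: Q = 40.7 × 1.53 × (291 − 63.1) = 14192 kJ/min
Energy balance on cold side (adiabatic exchanger): Q = ṁ_c·Cp_c·(T_c,out − T_c,in)
ṁ_c = 14192 / [2.22 × (88.8 − 34.5)] = 117.73 kg/min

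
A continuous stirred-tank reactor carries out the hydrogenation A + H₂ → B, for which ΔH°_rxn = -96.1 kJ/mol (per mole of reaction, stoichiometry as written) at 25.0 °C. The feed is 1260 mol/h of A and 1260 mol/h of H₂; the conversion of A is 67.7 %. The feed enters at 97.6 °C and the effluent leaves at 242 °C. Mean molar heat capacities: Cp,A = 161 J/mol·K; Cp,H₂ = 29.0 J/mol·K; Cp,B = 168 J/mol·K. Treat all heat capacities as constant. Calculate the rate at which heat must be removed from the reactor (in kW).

Extent of reaction ξ = 0.677 × 1260 = 853.02 mol/h
Reaction term: ξ·ΔH°_rxn = 853.02 × -96.1 = -81975 kJ/h
Sensible, feed 97.6→25 °C: -17380 kJ/h
Outlet flows (mol/h): A 406.98, H₂ 406.98, B 853.02
Sensible, products 25→242 °C: 47877 kJ/h
Q = ΔH = -51478 kJ/h = -14.299 kW
Heat removed = 14.299 kW

Q_out = 14.3 kW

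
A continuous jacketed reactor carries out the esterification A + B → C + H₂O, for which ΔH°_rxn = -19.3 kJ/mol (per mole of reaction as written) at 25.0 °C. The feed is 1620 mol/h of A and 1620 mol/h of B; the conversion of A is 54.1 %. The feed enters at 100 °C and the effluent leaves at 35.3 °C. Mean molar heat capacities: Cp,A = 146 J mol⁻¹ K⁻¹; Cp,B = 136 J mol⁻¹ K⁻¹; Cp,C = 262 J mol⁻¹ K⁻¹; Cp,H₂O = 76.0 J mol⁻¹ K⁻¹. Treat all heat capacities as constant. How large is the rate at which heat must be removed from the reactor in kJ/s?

Q_out = 12.8 kJ/s

Extent of reaction ξ = 0.541 × 1620 = 876.42 mol/h
Reaction term: ξ·ΔH°_rxn = 876.42 × -19.3 = -16915 kJ/h
Sensible, feed 100→25 °C: -34263 kJ/h
Outlet flows (mol/h): A 743.58, B 743.58, C 876.42, H₂O 876.42
Sensible, products 25→35.3 °C: 5211 kJ/h
Q = ΔH = -45967 kJ/h = -12.769 kW
Heat removed = 12.769 kJ/s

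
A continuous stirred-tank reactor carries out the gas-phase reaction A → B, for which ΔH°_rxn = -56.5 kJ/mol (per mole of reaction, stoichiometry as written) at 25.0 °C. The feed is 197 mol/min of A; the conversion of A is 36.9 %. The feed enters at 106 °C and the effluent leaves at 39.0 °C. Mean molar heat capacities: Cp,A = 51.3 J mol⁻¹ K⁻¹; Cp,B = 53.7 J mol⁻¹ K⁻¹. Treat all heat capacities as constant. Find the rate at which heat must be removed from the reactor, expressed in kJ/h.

Q_out = 287000 kJ/h

Extent of reaction ξ = 0.369 × 197 = 72.693 mol/min
Reaction term: ξ·ΔH°_rxn = 72.693 × -56.5 = -4107.2 kJ/min
Sensible, feed 106→25 °C: -818.59 kJ/min
Outlet flows (mol/min): A 124.31, B 72.693
Sensible, products 25→39.0 °C: 143.93 kJ/min
Q = ΔH = -4781.8 kJ/min = -79.697 kW
Heat removed = 286910 kJ/h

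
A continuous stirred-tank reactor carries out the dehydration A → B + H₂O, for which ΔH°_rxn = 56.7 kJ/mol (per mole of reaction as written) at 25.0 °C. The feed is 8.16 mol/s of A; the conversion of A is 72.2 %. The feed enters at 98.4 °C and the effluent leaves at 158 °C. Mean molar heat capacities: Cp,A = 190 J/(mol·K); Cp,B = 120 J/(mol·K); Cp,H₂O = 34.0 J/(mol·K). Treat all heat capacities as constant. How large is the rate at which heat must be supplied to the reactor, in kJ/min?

Q_in = 23900 kJ/min

Extent of reaction ξ = 0.722 × 8.16 = 5.8915 mol/s
Reaction term: ξ·ΔH°_rxn = 5.8915 × 56.7 = 334.05 kJ/s
Sensible, feed 98.4→25 °C: -113.8 kJ/s
Outlet flows (mol/s): A 2.2685, B 5.8915, H₂O 5.8915
Sensible, products 25→158 °C: 177.99 kJ/s
Q = ΔH = 398.24 kJ/s = 398.24 kW
Heat supplied = 23895 kJ/min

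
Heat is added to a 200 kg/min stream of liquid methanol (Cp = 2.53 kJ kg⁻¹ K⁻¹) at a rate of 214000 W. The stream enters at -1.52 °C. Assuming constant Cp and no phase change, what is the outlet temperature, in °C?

Q = 214000 W = 12840 kJ/min
ΔT = Q/(ṁ·Cp) = 12840/(200×2.53) = 25.375 K
T_out = -1.52 + 25.375 = 23.855 °C

T_out = 23.9 °C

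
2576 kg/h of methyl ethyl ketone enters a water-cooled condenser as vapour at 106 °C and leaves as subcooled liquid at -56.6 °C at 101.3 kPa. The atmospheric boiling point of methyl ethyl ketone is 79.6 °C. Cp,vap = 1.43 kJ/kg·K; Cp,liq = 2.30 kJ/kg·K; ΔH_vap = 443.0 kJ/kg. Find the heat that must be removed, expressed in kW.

vapour 106→79.6 °C: -37.752 kJ/kg
condensation at 79.6 °C: -443 kJ/kg
liquid 79.6→-56.6 °C: -313.26 kJ/kg
Δh = -37.752 + -443 + -313.26 = -794.01 kJ/kg
Q = ṁ·Δh = 2576 kg/h × -794.01 kJ/kg = -2.0454e+06 kJ/h
|Q| = 568.16 kW

Q_c = 568 kW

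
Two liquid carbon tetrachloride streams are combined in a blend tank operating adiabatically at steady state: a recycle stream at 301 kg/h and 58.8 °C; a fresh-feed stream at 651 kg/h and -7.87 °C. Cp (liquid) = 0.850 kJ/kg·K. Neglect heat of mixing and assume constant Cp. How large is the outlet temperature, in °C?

T_out = 13.2 °C

Adiabatic, steady state ⇒ Σ ṁᵢCp,ᵢ(T_out − Tᵢ) = 0
Σ ṁᵢCp,ᵢTᵢ = 301×0.850×58.8 + 651×0.850×-7.87 = 10689
Σ ṁᵢCp,ᵢ = 301×0.850 + 651×0.850 = 809.2
T_out = 10689 / 809.2 = 13.209 °C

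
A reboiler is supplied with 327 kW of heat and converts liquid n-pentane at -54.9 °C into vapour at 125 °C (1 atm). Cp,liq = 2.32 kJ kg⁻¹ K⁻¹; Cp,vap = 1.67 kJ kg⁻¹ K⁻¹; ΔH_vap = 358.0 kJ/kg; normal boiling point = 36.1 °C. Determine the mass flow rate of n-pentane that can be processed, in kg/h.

Δh = 2.32×(36.1−-54.9) + 358.0 + 1.67×(125−36.1) = 717.58 kJ/kg
Q = 327 kW = 327 kJ/s = 1.1772e+06 kJ/h
ṁ = Q/Δh = 1.1772e+06 / 717.58 = 1640.5 kg/h

ṁ = 1640 kg/h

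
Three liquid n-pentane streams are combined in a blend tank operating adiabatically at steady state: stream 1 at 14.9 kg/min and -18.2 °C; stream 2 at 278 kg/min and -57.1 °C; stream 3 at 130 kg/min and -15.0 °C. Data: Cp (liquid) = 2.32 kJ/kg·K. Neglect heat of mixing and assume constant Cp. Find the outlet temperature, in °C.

T_out = -42.8 °C

Energy balance with Q = 0: Σ ṁᵢCp,ᵢ(T_out − Tᵢ) = 0
Σ ṁᵢCp,ᵢTᵢ = 14.9×2.32×-18.2 + 278×2.32×-57.1 + 130×2.32×-15.0 = -41980
Σ ṁᵢCp,ᵢ = 14.9×2.32 + 278×2.32 + 130×2.32 = 981.13
T_out = -41980 / 981.13 = -42.788 °C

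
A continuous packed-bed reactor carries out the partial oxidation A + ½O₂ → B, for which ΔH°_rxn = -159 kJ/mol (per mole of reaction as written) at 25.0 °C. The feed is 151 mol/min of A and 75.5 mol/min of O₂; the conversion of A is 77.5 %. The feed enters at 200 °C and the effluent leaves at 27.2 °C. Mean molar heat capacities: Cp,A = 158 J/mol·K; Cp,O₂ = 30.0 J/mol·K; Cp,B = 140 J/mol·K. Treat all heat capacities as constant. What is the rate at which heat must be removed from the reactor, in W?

Extent of reaction ξ = 0.775 × 151 = 117.03 mol/min
Reaction term: ξ·ΔH°_rxn = 117.03 × -159 = -18607 kJ/min
Sensible, feed 200→25 °C: -4571.5 kJ/min
Outlet flows (mol/min): A 33.975, O₂ 16.987, B 117.03
Sensible, products 25→27.2 °C: 48.975 kJ/min
Q = ΔH = -23130 kJ/min = -385.49 kW
Heat removed = 385490 W

Q_out = 385000 W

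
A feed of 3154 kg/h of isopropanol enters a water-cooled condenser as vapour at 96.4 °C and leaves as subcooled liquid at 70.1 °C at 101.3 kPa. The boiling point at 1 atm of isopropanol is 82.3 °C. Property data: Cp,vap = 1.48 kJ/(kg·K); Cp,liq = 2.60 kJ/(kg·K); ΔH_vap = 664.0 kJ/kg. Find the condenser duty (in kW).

Q_c = 628 kW

vapour 96.4→82.3 °C: -20.868 kJ/kg
condensation at 82.3 °C: -664 kJ/kg
liquid 82.3→70.1 °C: -31.72 kJ/kg
Δh = -20.868 + -664 + -31.72 = -716.59 kJ/kg
Q = ṁ·Δh = 3154 kg/h × -716.59 kJ/kg = -2.2601e+06 kJ/h
|Q| = 627.81 kW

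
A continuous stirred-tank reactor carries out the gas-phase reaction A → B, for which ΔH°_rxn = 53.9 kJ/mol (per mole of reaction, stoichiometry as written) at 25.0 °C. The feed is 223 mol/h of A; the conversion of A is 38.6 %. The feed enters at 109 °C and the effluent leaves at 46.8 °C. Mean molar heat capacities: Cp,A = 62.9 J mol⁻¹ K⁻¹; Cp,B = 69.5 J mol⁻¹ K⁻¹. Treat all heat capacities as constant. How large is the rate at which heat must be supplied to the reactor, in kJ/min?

Q_in = 63.0 kJ/min

Extent of reaction ξ = 0.386 × 223 = 86.078 mol/h
Reaction term: ξ·ΔH°_rxn = 86.078 × 53.9 = 4639.6 kJ/h
Sensible, feed 109→25 °C: -1178.2 kJ/h
Outlet flows (mol/h): A 136.92, B 86.078
Sensible, products 25→46.8 °C: 318.17 kJ/h
Q = ΔH = 3779.5 kJ/h = 1.0499 kW
Heat supplied = 62.992 kJ/min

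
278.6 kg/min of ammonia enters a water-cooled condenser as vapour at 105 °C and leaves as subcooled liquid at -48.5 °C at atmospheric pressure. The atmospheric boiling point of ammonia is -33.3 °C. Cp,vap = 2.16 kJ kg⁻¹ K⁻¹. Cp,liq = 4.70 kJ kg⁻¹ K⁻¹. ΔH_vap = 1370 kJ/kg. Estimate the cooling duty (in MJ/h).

Q_c = 29100 MJ/h

vapour 105→-33.3 °C: -298.73 kJ/kg
condensation at -33.3 °C: -1370 kJ/kg
liquid -33.3→-48.5 °C: -71.44 kJ/kg
Δh = -298.73 + -1370 + -71.44 = -1740.2 kJ/kg
Q = ṁ·Δh = 278.6 kg/min × -1740.2 kJ/kg = -484810 kJ/min
|Q| = 8080.2 kW = 29089 MJ/h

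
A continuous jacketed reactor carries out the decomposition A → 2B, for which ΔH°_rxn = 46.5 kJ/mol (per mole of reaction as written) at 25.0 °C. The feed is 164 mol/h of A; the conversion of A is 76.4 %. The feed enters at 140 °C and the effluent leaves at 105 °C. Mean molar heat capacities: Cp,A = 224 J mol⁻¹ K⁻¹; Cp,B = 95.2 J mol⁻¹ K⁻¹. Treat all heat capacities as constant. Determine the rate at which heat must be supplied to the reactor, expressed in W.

Extent of reaction ξ = 0.764 × 164 = 125.3 mol/h
Reaction term: ξ·ΔH°_rxn = 125.3 × 46.5 = 5826.3 kJ/h
Sensible, feed 140→25 °C: -4224.6 kJ/h
Outlet flows (mol/h): A 38.704, B 250.59
Sensible, products 25→105 °C: 2602.1 kJ/h
Q = ΔH = 4203.7 kJ/h = 1.1677 kW
Heat supplied = 1167.7 W

Q_in = 1170 W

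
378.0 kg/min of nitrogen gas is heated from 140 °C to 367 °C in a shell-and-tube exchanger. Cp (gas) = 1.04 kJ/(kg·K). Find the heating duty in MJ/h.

Q = ṁ·Cp·ΔT = 378.0 × 1.04 × (367 − 140) = 89238 kJ/min
Converting: 89238 / 60 s = 1487.3 kW
Heating duty = 5354.3 MJ/h

Q = 5350 MJ/h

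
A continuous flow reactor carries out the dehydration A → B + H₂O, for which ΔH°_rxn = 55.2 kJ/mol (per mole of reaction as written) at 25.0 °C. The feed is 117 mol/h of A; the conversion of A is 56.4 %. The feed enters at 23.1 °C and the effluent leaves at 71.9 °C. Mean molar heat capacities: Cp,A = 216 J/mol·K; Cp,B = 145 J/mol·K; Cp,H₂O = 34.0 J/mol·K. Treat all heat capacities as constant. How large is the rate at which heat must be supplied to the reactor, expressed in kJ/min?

Extent of reaction ξ = 0.564 × 117 = 65.988 mol/h
Reaction term: ξ·ΔH°_rxn = 65.988 × 55.2 = 3642.5 kJ/h
Sensible, feed 23.1→25 °C: 48.017 kJ/h
Outlet flows (mol/h): A 51.012, B 65.988, H₂O 65.988
Sensible, products 25→71.9 °C: 1070.7 kJ/h
Q = ΔH = 4761.3 kJ/h = 1.3226 kW
Heat supplied = 79.355 kJ/min

Q_in = 79.4 kJ/min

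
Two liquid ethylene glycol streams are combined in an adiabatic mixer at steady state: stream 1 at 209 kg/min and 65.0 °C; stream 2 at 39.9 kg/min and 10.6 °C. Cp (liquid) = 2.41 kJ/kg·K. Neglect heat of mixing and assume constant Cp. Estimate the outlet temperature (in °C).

Energy balance with Q = 0: Σ ṁᵢCp,ᵢ(T_out − Tᵢ) = 0
Σ ṁᵢCp,ᵢTᵢ = 209×2.41×65.0 + 39.9×2.41×10.6 = 33759
Σ ṁᵢCp,ᵢ = 209×2.41 + 39.9×2.41 = 599.85
T_out = 33759 / 599.85 = 56.279 °C

T_out = 56.3 °C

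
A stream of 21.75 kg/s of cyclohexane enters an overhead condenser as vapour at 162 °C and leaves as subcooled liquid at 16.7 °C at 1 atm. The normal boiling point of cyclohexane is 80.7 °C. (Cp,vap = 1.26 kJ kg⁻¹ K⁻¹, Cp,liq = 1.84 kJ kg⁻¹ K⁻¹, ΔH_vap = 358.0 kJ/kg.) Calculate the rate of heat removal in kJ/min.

vapour 162→80.7 °C: -102.44 kJ/kg
condensation at 80.7 °C: -358 kJ/kg
liquid 80.7→16.7 °C: -117.76 kJ/kg
Δh = -102.44 + -358 + -117.76 = -578.2 kJ/kg
Q = ṁ·Δh = 21.75 kg/s × -578.2 kJ/kg = -12576 kJ/s
|Q| = 12576 kW = 754550 kJ/min

Q_c = 755000 kJ/min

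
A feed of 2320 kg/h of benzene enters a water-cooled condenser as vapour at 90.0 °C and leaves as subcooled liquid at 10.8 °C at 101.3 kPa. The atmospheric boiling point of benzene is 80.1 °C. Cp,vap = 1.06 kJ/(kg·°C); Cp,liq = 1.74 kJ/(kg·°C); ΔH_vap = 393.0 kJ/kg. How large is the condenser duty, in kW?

vapour 90.0→80.1 °C: -10.494 kJ/kg
condensation at 80.1 °C: -393 kJ/kg
liquid 80.1→10.8 °C: -120.58 kJ/kg
Δh = -10.494 + -393 + -120.58 = -524.08 kJ/kg
Q = ṁ·Δh = 2320 kg/h × -524.08 kJ/kg = -1.2159e+06 kJ/h
|Q| = 337.74 kW

Q_c = 338 kW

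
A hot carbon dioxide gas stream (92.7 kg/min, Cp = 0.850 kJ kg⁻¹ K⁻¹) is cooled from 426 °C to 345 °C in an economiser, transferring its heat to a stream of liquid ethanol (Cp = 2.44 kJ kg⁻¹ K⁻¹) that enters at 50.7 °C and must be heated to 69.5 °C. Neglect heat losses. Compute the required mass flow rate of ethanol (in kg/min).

ṁ_c = 139 kg/min

Heat released by hot stream: Q = 92.7 × 0.850 × (426 − 345) = 6382.4 kJ/min
Energy balance on cold side (adiabatic exchanger): Q = ṁ_c·Cp_c·(T_c,out − T_c,in)
ṁ_c = 6382.4 / [2.44 × (69.5 − 50.7)] = 139.13 kg/min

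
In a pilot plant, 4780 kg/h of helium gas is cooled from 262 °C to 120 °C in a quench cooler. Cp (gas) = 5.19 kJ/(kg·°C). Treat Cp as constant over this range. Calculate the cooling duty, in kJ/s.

Q = ṁ·Cp·ΔT = 4780 × 5.19 × (120 − 262) = -3.5228e+06 kJ/h
Converting: 3.5228e+06 / 3600 s = 978.55 kW

Q_c = 979 kJ/s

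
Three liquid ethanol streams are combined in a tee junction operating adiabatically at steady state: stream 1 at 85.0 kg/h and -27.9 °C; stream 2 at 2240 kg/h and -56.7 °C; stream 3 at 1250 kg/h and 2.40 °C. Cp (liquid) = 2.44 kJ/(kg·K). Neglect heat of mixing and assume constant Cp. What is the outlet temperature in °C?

Energy balance with Q = 0: Σ ṁᵢCp,ᵢ(T_out − Tᵢ) = 0
T_out = Σ ṁᵢCp,ᵢTᵢ / Σ ṁᵢCp,ᵢ
      = -308370 / 8723 = -35.351 °C

T_out = -35.4 °C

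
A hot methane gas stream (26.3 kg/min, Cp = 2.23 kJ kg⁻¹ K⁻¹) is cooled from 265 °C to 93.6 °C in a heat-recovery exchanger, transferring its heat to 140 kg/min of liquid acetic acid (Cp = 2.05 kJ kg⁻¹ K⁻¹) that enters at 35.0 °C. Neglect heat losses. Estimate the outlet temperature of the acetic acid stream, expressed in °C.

Heat released by hot stream: Q = 26.3 × 2.23 × (265 − 93.6) = 10052 kJ/min
Energy balance on cold side (adiabatic exchanger): Q = ṁ_c·Cp_c·(T_c,out − T_c,in)
T_c,out = 35.0 + 10052/(140 × 2.05) = 70.026 °C

T_c,out = 70.0 °C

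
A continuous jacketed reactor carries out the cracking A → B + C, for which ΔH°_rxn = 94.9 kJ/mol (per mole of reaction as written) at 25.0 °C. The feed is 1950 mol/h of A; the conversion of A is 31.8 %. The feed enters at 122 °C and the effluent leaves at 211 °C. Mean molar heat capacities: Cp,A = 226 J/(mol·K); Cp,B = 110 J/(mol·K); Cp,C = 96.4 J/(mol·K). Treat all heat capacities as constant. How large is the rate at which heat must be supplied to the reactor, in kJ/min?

Q_in = 1600 kJ/min

Extent of reaction ξ = 0.318 × 1950 = 620.1 mol/h
Reaction term: ξ·ΔH°_rxn = 620.1 × 94.9 = 58847 kJ/h
Sensible, feed 122→25 °C: -42748 kJ/h
Outlet flows (mol/h): A 1329.9, B 620.1, C 620.1
Sensible, products 25→211 °C: 79710 kJ/h
Q = ΔH = 95809 kJ/h = 26.614 kW
Heat supplied = 1596.8 kJ/min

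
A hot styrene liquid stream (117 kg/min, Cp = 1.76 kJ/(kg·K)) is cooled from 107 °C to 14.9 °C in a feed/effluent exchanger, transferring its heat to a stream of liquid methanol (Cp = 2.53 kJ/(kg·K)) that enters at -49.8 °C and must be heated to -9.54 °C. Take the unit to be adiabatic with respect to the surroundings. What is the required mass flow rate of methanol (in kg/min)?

ṁ_c = 186 kg/min

Heat released by hot stream: Q = 117 × 1.76 × (107 − 14.9) = 18965 kJ/min
Energy balance on cold side (adiabatic exchanger): Q = ṁ_c·Cp_c·(T_c,out − T_c,in)
ṁ_c = 18965 / [2.53 × (-9.54 − -49.8)] = 186.19 kg/min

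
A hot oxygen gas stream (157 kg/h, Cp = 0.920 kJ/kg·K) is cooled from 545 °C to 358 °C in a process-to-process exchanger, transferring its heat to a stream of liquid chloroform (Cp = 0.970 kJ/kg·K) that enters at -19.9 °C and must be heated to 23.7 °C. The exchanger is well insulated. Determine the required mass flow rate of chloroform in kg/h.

ṁ_c = 639 kg/h

Heat released by hot stream: Q = 157 × 0.920 × (545 − 358) = 27010 kJ/h
Energy balance on cold side (adiabatic exchanger): Q = ṁ_c·Cp_c·(T_c,out − T_c,in)
ṁ_c = 27010 / [0.970 × (23.7 − -19.9)] = 638.66 kg/h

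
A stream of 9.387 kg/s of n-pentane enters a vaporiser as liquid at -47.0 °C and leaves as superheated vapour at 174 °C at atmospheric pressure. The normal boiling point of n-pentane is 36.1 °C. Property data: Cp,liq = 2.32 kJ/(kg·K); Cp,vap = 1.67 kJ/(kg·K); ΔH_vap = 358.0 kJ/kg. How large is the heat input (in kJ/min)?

Q = 440000 kJ/min

liquid -47.0→36.1 °C: 192.79 kJ/kg
vaporisation at 36.1 °C: 358 kJ/kg
vapour 36.1→174 °C: 230.29 kJ/kg
Δh = 192.79 + 358 + 230.29 = 781.09 kJ/kg
Q = ṁ·Δh = 9.387 kg/s × 781.09 kJ/kg = 7332 kJ/s
|Q| = 7332 kW = 439920 kJ/min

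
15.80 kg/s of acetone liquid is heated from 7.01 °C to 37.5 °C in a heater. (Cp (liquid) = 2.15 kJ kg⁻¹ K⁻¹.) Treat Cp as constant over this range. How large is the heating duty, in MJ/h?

Q = ṁ·Cp·ΔT = 15.80 × 2.15 × (37.5 − 7.01) = 1035.7 kJ/s
Heating duty = 3728.7 MJ/h

Q = 3730 MJ/h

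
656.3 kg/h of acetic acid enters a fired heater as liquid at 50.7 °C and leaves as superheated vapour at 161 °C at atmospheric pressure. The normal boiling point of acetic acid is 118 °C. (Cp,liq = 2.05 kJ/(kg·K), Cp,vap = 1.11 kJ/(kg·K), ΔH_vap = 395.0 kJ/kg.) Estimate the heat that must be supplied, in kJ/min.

liquid 50.7→118 °C: 137.96 kJ/kg
vaporisation at 118 °C: 395 kJ/kg
vapour 118→161 °C: 47.73 kJ/kg
Δh = 137.96 + 395 + 47.73 = 580.69 kJ/kg
Q = ṁ·Δh = 656.3 kg/h × 580.69 kJ/kg = 381110 kJ/h
|Q| = 105.86 kW = 6351.8 kJ/min

Q = 6350 kJ/min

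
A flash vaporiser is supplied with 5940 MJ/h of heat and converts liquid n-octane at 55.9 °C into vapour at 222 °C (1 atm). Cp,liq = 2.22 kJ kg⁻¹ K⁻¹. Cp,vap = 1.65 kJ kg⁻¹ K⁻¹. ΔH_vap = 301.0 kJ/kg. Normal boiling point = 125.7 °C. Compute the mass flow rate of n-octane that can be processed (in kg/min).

ṁ = 161 kg/min

Δh = 2.22×(125.7−55.9) + 301.0 + 1.65×(222−125.7) = 614.85 kJ/kg
Q = 5940 MJ/h = 1650 kJ/s = 99000 kJ/min
ṁ = Q/Δh = 99000 / 614.85 = 161.01 kg/min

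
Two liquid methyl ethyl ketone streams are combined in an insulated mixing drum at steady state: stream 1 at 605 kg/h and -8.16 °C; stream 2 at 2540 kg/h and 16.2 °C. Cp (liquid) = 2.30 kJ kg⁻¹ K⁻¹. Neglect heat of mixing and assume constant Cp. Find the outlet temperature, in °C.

Energy balance with Q = 0: Σ ṁᵢCp,ᵢ(T_out − Tᵢ) = 0
T_out = Σ ṁᵢCp,ᵢTᵢ / Σ ṁᵢCp,ᵢ
      = 83286 / 7233.5 = 11.514 °C

T_out = 11.5 °C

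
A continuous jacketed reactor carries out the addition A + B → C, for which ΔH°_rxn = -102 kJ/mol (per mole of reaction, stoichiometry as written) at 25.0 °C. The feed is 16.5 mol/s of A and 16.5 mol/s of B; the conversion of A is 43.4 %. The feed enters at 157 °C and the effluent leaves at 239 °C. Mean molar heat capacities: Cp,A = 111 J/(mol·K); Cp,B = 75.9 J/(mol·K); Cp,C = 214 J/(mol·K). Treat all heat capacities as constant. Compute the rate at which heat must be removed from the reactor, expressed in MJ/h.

Extent of reaction ξ = 0.434 × 16.5 = 7.161 mol/s
Reaction term: ξ·ΔH°_rxn = 7.161 × -102 = -730.42 kJ/s
Sensible, feed 157→25 °C: -407.07 kJ/s
Outlet flows (mol/s): A 9.339, B 9.339, C 7.161
Sensible, products 25→239 °C: 701.47 kJ/s
Q = ΔH = -436.02 kJ/s = -436.02 kW
Heat removed = 1569.7 MJ/h

Q_out = 1570 MJ/h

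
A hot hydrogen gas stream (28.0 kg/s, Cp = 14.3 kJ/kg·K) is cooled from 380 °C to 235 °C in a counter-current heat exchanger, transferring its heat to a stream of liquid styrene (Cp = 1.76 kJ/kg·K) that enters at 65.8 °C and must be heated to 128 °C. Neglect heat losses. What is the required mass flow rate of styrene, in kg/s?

Heat released by hot stream: Q = 28.0 × 14.3 × (380 − 235) = 58058 kJ/s
Energy balance on cold side (adiabatic exchanger): Q = ṁ_c·Cp_c·(T_c,out − T_c,in)
ṁ_c = 58058 / [1.76 × (128 − 65.8)] = 530.35 kg/s

ṁ_c = 530 kg/s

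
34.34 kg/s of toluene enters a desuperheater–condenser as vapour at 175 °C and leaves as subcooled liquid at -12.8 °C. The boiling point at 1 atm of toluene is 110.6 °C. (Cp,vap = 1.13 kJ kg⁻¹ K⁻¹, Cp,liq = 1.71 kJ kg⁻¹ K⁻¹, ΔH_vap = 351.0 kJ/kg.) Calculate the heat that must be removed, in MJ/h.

vapour 175→110.6 °C: -72.772 kJ/kg
condensation at 110.6 °C: -351 kJ/kg
liquid 110.6→-12.8 °C: -211.01 kJ/kg
Δh = -72.772 + -351 + -211.01 = -634.79 kJ/kg
Q = ṁ·Δh = 34.34 kg/s × -634.79 kJ/kg = -21799 kJ/s
|Q| = 21799 kW = 78475 MJ/h

Q_c = 78500 MJ/h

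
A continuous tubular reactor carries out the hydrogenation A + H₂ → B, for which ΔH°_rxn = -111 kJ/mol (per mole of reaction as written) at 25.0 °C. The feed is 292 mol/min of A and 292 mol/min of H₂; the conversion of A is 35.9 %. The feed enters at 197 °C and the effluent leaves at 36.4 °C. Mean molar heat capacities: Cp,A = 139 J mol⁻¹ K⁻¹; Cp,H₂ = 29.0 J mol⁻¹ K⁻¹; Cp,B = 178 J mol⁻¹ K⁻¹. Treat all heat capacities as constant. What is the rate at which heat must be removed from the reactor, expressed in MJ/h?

Q_out = 1170 MJ/h

Extent of reaction ξ = 0.359 × 292 = 104.83 mol/min
Reaction term: ξ·ΔH°_rxn = 104.83 × -111 = -11636 kJ/min
Sensible, feed 197→25 °C: -8437.6 kJ/min
Outlet flows (mol/min): A 187.17, H₂ 187.17, B 104.83
Sensible, products 25→36.4 °C: 571.19 kJ/min
Q = ΔH = -19502 kJ/min = -325.04 kW
Heat removed = 1170.1 MJ/h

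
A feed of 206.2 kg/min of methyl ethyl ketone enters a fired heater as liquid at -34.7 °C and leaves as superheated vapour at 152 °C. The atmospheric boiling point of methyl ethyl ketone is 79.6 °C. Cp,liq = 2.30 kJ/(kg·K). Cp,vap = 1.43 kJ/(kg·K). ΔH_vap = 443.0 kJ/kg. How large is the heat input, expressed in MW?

liquid -34.7→79.6 °C: 262.89 kJ/kg
vaporisation at 79.6 °C: 443 kJ/kg
vapour 79.6→152 °C: 103.53 kJ/kg
Δh = 262.89 + 443 + 103.53 = 809.42 kJ/kg
Q = ṁ·Δh = 206.2 kg/min × 809.42 kJ/kg = 166900 kJ/min
|Q| = 2781.7 kW = 2.7817 MW

Q = 2.78 MW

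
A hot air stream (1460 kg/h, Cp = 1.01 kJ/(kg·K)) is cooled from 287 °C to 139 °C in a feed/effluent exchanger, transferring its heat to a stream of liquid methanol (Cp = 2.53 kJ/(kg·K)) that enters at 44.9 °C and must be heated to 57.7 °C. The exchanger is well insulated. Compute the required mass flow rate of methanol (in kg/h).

ṁ_c = 6740 kg/h

Heat released by hot stream: Q = 1460 × 1.01 × (287 − 139) = 218240 kJ/h
Energy balance on cold side (adiabatic exchanger): Q = ṁ_c·Cp_c·(T_c,out − T_c,in)
ṁ_c = 218240 / [2.53 × (57.7 − 44.9)] = 6739.2 kg/h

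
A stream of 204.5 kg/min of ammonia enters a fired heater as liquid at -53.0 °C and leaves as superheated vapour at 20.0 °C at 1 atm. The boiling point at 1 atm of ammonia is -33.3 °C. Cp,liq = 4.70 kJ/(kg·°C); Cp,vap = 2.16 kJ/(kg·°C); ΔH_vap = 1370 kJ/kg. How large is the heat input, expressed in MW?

Q = 5.38 MW

liquid -53.0→-33.3 °C: 92.59 kJ/kg
vaporisation at -33.3 °C: 1370 kJ/kg
vapour -33.3→20.0 °C: 115.13 kJ/kg
Δh = 92.59 + 1370 + 115.13 = 1577.7 kJ/kg
Q = ṁ·Δh = 204.5 kg/min × 1577.7 kJ/kg = 322640 kJ/min
|Q| = 5377.4 kW = 5.3774 MW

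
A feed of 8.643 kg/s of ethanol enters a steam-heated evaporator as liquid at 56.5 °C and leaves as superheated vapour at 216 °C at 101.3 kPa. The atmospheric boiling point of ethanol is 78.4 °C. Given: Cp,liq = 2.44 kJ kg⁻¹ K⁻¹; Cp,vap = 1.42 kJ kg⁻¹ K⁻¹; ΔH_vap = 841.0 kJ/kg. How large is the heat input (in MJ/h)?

liquid 56.5→78.4 °C: 53.436 kJ/kg
vaporisation at 78.4 °C: 841 kJ/kg
vapour 78.4→216 °C: 195.39 kJ/kg
Δh = 53.436 + 841 + 195.39 = 1089.8 kJ/kg
Q = ṁ·Δh = 8.643 kg/s × 1089.8 kJ/kg = 9419.4 kJ/s
|Q| = 9419.4 kW = 33910 MJ/h

Q = 33900 MJ/h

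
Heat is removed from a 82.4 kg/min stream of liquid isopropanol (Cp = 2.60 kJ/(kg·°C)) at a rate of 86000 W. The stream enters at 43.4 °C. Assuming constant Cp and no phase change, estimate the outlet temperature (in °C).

T_out = 19.3 °C

Q = 86000 W = 5160 kJ/min
ΔT = Q/(ṁ·Cp) = 5160/(82.4×2.60) = 24.085 K
T_out = 43.4 − 24.085 = 19.315 °C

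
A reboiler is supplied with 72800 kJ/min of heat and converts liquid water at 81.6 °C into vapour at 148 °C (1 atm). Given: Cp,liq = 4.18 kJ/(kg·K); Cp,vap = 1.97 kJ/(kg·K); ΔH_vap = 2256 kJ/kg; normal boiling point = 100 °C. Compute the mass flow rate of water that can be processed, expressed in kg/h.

Δh = 4.18×(100−81.6) + 2256 + 1.97×(148−100) = 2427.5 kJ/kg
Q = 72800 kJ/min = 1213.3 kJ/s = 4.368e+06 kJ/h
ṁ = Q/Δh = 4.368e+06 / 2427.5 = 1799.4 kg/h

ṁ = 1800 kg/h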